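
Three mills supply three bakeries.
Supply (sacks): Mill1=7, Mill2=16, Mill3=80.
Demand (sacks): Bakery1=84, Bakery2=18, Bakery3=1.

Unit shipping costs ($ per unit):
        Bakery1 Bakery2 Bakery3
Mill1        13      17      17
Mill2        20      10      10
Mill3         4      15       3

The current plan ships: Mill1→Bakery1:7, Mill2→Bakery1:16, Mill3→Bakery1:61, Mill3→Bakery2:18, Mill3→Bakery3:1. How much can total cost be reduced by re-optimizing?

350

Current plan cost = 7·13 + 16·20 + 61·4 + 18·15 + 1·3 = $928.
Optimal plan:
  Mill1–Bakery1: 5 sacks
  Mill1–Bakery2: 2 sacks
  Mill2–Bakery2: 16 sacks
  Mill3–Bakery1: 79 sacks
  Mill3–Bakery3: 1 sacks
Optimal cost = $578.
Saving = 928 − 578 = $350.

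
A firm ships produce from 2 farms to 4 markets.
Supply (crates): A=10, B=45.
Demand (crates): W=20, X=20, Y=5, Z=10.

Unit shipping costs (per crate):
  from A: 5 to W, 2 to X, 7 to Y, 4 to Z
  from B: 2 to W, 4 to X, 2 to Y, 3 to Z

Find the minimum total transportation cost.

140

An optimal shipping plan:
  A→X: 10 × 2 = 20
  B→W: 20 × 2 = 40
  B→X: 10 × 4 = 40
  B→Y: 5 × 2 = 10
  B→Z: 10 × 3 = 30
Total = 20 + 40 + 40 + 10 + 30 = 140.
(Supply check: A ships 10; B ships 45.)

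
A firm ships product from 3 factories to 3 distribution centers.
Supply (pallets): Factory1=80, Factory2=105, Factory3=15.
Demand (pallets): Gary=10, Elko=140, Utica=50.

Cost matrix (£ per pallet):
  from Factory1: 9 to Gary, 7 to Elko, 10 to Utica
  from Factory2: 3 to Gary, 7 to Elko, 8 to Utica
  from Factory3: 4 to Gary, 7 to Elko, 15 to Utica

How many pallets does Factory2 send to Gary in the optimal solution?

The minimum-cost plan:
  Factory1→Elko: 80 × £7 = £560
  Factory2→Gary: 10 × £3 = £30
  Factory2→Elko: 45 × £7 = £315
  Factory2→Utica: 50 × £8 = £400
  Factory3→Elko: 15 × £7 = £105
Total cost = £1410.
So Factory2→Gary carries 10 pallets.

10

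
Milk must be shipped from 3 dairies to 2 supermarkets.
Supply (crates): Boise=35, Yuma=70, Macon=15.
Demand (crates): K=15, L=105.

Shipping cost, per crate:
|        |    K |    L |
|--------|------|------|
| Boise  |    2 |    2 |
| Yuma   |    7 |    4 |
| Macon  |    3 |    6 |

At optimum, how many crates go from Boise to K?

0

Solving gives:
  Boise->L: 35 × 2 = 70
  Yuma->L: 70 × 4 = 280
  Macon->K: 15 × 3 = 45
Total cost = 395.
The route Boise→K is not used.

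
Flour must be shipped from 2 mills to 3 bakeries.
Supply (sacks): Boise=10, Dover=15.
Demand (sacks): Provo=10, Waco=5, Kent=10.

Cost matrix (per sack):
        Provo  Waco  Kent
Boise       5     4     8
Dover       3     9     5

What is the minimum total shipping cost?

An optimal shipping plan:
  Boise to Provo: 5 × 5 = 25
  Boise to Waco: 5 × 4 = 20
  Dover to Provo: 5 × 3 = 15
  Dover to Kent: 10 × 5 = 50
Total = 25 + 20 + 15 + 50 = 110.

110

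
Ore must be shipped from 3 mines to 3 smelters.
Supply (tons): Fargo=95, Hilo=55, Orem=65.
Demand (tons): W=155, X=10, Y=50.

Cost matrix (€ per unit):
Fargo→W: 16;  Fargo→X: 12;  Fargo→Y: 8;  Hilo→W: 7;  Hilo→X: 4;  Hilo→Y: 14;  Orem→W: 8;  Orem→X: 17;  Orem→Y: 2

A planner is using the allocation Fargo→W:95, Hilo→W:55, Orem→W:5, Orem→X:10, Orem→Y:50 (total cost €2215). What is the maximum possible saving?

230

Current plan cost = 95·16 + 55·7 + 5·8 + 10·17 + 50·2 = €2215.
Optimal plan:
  Fargo->W: 35 tons
  Fargo->X: 10 tons
  Fargo->Y: 50 tons
  Hilo->W: 55 tons
  Orem->W: 65 tons
Optimal cost = €1985.
Saving = 2215 − 1985 = €230.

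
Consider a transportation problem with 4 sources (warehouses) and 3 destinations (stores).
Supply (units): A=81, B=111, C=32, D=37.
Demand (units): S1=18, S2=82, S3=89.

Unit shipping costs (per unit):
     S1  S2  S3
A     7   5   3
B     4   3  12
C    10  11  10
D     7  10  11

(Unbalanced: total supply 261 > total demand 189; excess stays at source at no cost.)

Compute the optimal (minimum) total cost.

641

One minimum-cost allocation:
  A→S3: 81 units
  B→S1: 18 units
  B→S2: 82 units
  C→S3: 8 units
Total cost = 641.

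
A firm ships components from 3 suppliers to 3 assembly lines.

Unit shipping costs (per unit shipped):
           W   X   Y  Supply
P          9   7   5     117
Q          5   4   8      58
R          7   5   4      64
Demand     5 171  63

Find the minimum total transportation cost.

An optimal shipping plan:
  P→X: 54 × 7 = 378
  P→Y: 63 × 5 = 315
  Q→W: 5 × 5 = 25
  Q→X: 53 × 4 = 212
  R→X: 64 × 5 = 320
Total = 378 + 315 + 25 + 212 + 320 = 1250.
(Supply check: P ships 117; Q ships 58; R ships 64.)

1250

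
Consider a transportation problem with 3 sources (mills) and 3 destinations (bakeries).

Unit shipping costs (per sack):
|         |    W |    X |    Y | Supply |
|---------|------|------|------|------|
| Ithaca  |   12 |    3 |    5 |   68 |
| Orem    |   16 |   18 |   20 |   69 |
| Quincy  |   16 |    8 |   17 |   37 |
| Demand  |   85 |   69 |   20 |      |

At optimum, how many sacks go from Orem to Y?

0

Solving gives:
  Ithaca to X: 48 sacks
  Ithaca to Y: 20 sacks
  Orem to W: 69 sacks
  Quincy to W: 16 sacks
  Quincy to X: 21 sacks
Total cost = 1772.
The route Orem→Y is not used.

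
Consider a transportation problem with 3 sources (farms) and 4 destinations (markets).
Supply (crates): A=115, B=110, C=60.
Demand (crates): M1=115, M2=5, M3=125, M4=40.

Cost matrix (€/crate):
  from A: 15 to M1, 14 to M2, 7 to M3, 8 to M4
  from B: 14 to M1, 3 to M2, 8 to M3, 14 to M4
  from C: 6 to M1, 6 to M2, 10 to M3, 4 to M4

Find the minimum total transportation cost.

Optimal allocation:
  A→M3: 75 crates
  A→M4: 40 crates
  B→M1: 55 crates
  B→M2: 5 crates
  B→M3: 50 crates
  C→M1: 60 crates
Total cost = €2390.

2390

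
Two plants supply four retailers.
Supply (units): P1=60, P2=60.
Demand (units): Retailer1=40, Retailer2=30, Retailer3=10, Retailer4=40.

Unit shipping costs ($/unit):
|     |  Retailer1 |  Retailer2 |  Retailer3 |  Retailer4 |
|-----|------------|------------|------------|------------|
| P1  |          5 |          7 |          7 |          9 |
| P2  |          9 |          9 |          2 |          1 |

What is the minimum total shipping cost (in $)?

490

One minimum-cost allocation:
  P1→Retailer1: 40 × $5 = $200
  P1→Retailer2: 20 × $7 = $140
  P2→Retailer2: 10 × $9 = $90
  P2→Retailer3: 10 × $2 = $20
  P2→Retailer4: 40 × $1 = $40
Total = 200 + 140 + 90 + 20 + 40 = $490.
(Supply check: P1 ships 60; P2 ships 60.)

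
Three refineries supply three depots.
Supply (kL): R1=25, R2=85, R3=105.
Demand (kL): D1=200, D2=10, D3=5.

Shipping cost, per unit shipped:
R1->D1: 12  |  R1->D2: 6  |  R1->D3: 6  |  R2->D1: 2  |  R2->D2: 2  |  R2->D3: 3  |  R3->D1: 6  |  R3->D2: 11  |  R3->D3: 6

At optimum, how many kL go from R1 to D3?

The minimum-cost plan:
  R1→D1: 10 kL
  R1→D2: 10 kL
  R1→D3: 5 kL
  R2→D1: 85 kL
  R3→D1: 105 kL
Total cost = 1010.
So R1→D3 carries 5 kL.

5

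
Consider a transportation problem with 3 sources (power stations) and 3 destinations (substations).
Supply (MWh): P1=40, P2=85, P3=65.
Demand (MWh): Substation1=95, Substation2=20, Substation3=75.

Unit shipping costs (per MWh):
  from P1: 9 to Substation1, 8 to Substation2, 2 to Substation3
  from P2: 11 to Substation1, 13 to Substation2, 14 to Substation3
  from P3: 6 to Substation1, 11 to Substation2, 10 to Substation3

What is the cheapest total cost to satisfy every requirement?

1550

A cheapest plan:
  P1→Substation3: 40 × 2 = 80
  P2→Substation1: 30 × 11 = 330
  P2→Substation2: 20 × 13 = 260
  P2→Substation3: 35 × 14 = 490
  P3→Substation1: 65 × 6 = 390
Total = 80 + 330 + 260 + 490 + 390 = 1550.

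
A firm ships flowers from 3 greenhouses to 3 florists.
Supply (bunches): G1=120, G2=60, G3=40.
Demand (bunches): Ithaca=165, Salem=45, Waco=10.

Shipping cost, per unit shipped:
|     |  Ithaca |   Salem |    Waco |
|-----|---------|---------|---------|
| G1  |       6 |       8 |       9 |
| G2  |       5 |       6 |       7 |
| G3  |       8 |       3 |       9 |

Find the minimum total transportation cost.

Optimal allocation:
  G1->Ithaca: 120 bunches
  G2->Ithaca: 45 bunches
  G2->Salem: 5 bunches
  G2->Waco: 10 bunches
  G3->Salem: 40 bunches
Total cost = 1165.

1165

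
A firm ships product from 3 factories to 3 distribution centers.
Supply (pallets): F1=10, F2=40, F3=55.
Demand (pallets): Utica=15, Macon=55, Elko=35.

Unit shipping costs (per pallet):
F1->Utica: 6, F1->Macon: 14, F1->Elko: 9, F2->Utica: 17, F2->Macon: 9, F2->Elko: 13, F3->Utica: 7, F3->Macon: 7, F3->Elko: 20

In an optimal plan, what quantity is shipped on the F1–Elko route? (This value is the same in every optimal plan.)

10

The minimum-cost plan:
  F1 to Elko: 10 × 9 = 90
  F2 to Macon: 15 × 9 = 135
  F2 to Elko: 25 × 13 = 325
  F3 to Utica: 15 × 7 = 105
  F3 to Macon: 40 × 7 = 280
Total cost = 935.
So F1→Elko carries 10 pallets.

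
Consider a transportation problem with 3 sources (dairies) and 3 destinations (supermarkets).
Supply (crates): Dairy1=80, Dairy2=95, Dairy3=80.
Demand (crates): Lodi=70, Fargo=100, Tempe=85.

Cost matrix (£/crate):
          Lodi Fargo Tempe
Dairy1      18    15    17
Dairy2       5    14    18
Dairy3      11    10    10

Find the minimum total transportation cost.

2710

Optimal allocation:
  Dairy1–Fargo: 75 crates
  Dairy1–Tempe: 5 crates
  Dairy2–Lodi: 70 crates
  Dairy2–Fargo: 25 crates
  Dairy3–Tempe: 80 crates
Total cost = £2710.
(Supply check: Dairy1 ships 80; Dairy2 ships 95; Dairy3 ships 80.)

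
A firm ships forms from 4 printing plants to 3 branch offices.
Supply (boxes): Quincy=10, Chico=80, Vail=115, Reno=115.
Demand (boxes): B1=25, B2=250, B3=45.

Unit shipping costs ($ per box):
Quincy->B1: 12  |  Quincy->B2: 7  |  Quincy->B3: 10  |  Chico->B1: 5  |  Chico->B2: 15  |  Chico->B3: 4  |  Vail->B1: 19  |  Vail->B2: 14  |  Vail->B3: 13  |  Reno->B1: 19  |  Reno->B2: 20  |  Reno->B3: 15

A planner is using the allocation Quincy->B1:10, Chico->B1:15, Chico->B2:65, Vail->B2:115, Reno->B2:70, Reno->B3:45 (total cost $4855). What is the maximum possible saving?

Current plan cost = 10·12 + 15·5 + 65·15 + 115·14 + 70·20 + 45·15 = $4855.
Optimal plan:
  Quincy->B2: 10 × $7 = $70
  Chico->B1: 25 × $5 = $125
  Chico->B2: 10 × $15 = $150
  Chico->B3: 45 × $4 = $180
  Vail->B2: 115 × $14 = $1610
  Reno->B2: 115 × $20 = $2300
Optimal cost = $4435.
Saving = 4855 − 4435 = $420.

420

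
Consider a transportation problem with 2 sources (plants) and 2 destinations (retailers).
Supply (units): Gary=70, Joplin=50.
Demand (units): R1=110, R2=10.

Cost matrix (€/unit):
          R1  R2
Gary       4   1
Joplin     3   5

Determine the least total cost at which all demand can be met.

One minimum-cost allocation:
  Gary→R1: 60 × €4 = €240
  Gary→R2: 10 × €1 = €10
  Joplin→R1: 50 × €3 = €150
Total = 240 + 10 + 150 = €400.
(Supply check: Gary ships 70; Joplin ships 50.)

400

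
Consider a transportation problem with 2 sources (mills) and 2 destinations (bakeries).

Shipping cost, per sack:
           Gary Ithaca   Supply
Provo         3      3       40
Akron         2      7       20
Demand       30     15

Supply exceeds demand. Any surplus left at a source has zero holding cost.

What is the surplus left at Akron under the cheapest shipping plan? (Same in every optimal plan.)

0

Minimum-cost shipments:
  Provo to Gary: 10 × 3 = 30
  Provo to Ithaca: 15 × 3 = 45
  Akron to Gary: 20 × 2 = 40
Total cost = 115.
Akron ships 20 of its 20, leaving 0.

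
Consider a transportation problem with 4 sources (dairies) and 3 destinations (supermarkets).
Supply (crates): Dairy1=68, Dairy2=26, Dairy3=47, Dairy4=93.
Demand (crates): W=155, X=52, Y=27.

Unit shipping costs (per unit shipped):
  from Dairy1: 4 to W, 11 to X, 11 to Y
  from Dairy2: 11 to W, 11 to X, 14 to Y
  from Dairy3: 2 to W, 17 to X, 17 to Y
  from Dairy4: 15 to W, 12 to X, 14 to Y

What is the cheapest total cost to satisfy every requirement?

Optimal allocation:
  Dairy1->W: 68 crates
  Dairy2->W: 26 crates
  Dairy3->W: 47 crates
  Dairy4->W: 14 crates
  Dairy4->X: 52 crates
  Dairy4->Y: 27 crates
Total cost = 1864.

1864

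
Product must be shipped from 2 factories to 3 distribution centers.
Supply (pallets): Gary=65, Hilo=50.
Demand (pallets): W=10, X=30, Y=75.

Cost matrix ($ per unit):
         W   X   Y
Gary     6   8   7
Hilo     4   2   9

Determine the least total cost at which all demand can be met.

645

One minimum-cost allocation:
  Gary to Y: 65 × $7 = $455
  Hilo to W: 10 × $4 = $40
  Hilo to X: 30 × $2 = $60
  Hilo to Y: 10 × $9 = $90
Total = 455 + 40 + 60 + 90 = $645.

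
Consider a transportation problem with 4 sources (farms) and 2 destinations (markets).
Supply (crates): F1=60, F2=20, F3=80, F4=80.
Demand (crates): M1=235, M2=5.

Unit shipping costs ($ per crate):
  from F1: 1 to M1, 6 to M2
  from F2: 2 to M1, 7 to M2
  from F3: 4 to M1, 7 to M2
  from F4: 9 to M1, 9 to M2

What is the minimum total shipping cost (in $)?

1140

An optimal shipping plan:
  F1 to M1: 60 × $1 = $60
  F2 to M1: 20 × $2 = $40
  F3 to M1: 80 × $4 = $320
  F4 to M1: 75 × $9 = $675
  F4 to M2: 5 × $9 = $45
Total = 60 + 40 + 320 + 675 + 45 = $1140.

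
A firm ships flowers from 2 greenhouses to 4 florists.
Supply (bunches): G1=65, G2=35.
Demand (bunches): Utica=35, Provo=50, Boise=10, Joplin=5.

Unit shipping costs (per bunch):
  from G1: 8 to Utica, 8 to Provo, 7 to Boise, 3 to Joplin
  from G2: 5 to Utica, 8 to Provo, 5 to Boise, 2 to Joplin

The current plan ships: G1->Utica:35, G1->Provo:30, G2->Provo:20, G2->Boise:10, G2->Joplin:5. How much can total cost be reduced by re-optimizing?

Current plan cost = 35·8 + 30·8 + 20·8 + 10·5 + 5·2 = 740.
Optimal plan:
  G1 to Provo: 50 × 8 = 400
  G1 to Boise: 10 × 7 = 70
  G1 to Joplin: 5 × 3 = 15
  G2 to Utica: 35 × 5 = 175
Optimal cost = 660.
Saving = 740 − 660 = 80.

80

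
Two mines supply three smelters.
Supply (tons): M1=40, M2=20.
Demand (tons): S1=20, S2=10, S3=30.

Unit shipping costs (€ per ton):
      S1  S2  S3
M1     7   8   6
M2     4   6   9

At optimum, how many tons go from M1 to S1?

The minimum-cost plan:
  M1→S2: 10 × €8 = €80
  M1→S3: 30 × €6 = €180
  M2→S1: 20 × €4 = €80
Total cost = €340.
The route M1→S1 is not used.

0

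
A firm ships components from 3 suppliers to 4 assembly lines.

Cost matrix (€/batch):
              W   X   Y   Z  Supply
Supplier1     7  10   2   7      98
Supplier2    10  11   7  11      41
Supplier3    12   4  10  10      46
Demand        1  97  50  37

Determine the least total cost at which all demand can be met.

1101

An optimal shipping plan:
  Supplier1→W: 1 batches
  Supplier1→X: 10 batches
  Supplier1→Y: 50 batches
  Supplier1→Z: 37 batches
  Supplier2→X: 41 batches
  Supplier3→X: 46 batches
Total cost = €1101.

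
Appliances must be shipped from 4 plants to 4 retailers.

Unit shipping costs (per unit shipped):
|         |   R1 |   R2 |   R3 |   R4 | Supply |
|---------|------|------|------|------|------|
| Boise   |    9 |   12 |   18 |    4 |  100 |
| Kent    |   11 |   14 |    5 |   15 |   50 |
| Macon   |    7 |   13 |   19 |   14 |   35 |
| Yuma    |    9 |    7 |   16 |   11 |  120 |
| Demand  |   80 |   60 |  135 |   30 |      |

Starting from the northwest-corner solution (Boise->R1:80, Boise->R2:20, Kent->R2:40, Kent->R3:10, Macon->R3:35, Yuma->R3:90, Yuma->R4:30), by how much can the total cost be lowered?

1155

Current plan cost = 80·9 + 20·12 + 40·14 + 10·5 + 35·19 + 90·16 + 30·11 = 4005.
Optimal plan:
  Boise→R1: 45 × 9 = 405
  Boise→R3: 25 × 18 = 450
  Boise→R4: 30 × 4 = 120
  Kent→R3: 50 × 5 = 250
  Macon→R1: 35 × 7 = 245
  Yuma→R2: 60 × 7 = 420
  Yuma→R3: 60 × 16 = 960
Optimal cost = 2850.
Saving = 4005 − 2850 = 1155.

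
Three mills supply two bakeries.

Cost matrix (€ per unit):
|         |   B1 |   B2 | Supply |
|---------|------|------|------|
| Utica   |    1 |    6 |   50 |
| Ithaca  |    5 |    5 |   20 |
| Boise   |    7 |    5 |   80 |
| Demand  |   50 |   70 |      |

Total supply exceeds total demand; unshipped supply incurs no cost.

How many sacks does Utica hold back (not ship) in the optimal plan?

Minimum-cost shipments:
  Utica->B1: 50 × €1 = €50
  Boise->B2: 70 × €5 = €350
Total cost = €400.
Utica ships 50 of its 50, leaving 0.

0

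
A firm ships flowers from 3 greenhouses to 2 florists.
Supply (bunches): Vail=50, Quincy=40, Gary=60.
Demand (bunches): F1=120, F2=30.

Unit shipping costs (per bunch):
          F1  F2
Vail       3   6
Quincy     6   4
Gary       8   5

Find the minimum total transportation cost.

780

One minimum-cost allocation:
  Vail→F1: 50 × 3 = 150
  Quincy→F1: 40 × 6 = 240
  Gary→F1: 30 × 8 = 240
  Gary→F2: 30 × 5 = 150
Total = 150 + 240 + 240 + 150 = 780.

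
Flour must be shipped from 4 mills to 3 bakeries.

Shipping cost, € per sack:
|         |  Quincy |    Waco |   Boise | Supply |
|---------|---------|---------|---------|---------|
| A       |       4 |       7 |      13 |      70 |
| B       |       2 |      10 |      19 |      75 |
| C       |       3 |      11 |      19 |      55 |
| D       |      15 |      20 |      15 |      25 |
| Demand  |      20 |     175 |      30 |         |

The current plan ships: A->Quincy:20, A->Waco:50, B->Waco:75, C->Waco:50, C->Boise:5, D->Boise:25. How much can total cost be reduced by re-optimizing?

Current plan cost = 20·4 + 50·7 + 75·10 + 50·11 + 5·19 + 25·15 = €2200.
Optimal plan:
  A–Waco: 65 × €7 = €455
  A–Boise: 5 × €13 = €65
  B–Waco: 75 × €10 = €750
  C–Quincy: 20 × €3 = €60
  C–Waco: 35 × €11 = €385
  D–Boise: 25 × €15 = €375
Optimal cost = €2090.
Saving = 2200 − 2090 = €110.

110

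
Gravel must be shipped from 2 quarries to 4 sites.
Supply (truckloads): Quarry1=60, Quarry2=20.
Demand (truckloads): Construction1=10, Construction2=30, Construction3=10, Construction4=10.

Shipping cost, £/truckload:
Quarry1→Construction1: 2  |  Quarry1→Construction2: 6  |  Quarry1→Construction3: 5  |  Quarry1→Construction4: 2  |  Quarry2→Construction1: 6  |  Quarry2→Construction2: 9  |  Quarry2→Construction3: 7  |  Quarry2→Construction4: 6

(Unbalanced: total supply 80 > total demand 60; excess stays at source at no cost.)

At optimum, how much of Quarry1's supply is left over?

0

An optimal plan:
  Quarry1–Construction1: 10 × £2 = £20
  Quarry1–Construction2: 30 × £6 = £180
  Quarry1–Construction3: 10 × £5 = £50
  Quarry1–Construction4: 10 × £2 = £20
Total cost = £270.
Quarry1 ships 60 of its 60, leaving 0.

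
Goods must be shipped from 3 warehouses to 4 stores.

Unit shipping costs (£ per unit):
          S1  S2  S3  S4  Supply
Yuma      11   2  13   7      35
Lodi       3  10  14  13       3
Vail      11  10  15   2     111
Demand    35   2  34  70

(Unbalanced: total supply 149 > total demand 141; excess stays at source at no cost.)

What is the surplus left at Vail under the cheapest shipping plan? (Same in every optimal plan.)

8

An optimal plan:
  Yuma to S2: 2 × £2 = £4
  Yuma to S3: 33 × £13 = £429
  Lodi to S1: 3 × £3 = £9
  Vail to S1: 32 × £11 = £352
  Vail to S3: 1 × £15 = £15
  Vail to S4: 70 × £2 = £140
Total cost = £949.
Vail ships 103 of its 111, leaving 8.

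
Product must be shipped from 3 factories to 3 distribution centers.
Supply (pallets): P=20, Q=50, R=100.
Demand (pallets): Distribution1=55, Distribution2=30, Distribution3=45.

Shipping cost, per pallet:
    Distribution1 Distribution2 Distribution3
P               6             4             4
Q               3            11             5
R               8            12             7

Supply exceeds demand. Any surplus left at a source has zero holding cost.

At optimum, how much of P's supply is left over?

An optimal plan:
  P→Distribution2: 20 × 4 = 80
  Q→Distribution1: 50 × 3 = 150
  R→Distribution1: 5 × 8 = 40
  R→Distribution2: 10 × 12 = 120
  R→Distribution3: 45 × 7 = 315
Total cost = 705.
P ships 20 of its 20, leaving 0.

0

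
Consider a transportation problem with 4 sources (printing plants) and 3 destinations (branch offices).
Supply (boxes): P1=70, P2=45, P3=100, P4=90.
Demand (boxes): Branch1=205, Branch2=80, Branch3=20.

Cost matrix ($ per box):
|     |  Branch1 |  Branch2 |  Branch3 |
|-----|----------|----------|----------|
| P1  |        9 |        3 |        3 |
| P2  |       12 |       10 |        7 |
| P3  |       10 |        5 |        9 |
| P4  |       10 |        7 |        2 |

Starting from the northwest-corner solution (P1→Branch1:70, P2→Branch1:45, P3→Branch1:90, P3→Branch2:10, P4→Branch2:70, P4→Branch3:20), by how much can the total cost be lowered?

Current plan cost = 70·9 + 45·12 + 90·10 + 10·5 + 70·7 + 20·2 = $2650.
Optimal plan:
  P1–Branch2: 70 × $3 = $210
  P2–Branch1: 45 × $12 = $540
  P3–Branch1: 90 × $10 = $900
  P3–Branch2: 10 × $5 = $50
  P4–Branch1: 70 × $10 = $700
  P4–Branch3: 20 × $2 = $40
Optimal cost = $2440.
Saving = 2650 − 2440 = $210.

210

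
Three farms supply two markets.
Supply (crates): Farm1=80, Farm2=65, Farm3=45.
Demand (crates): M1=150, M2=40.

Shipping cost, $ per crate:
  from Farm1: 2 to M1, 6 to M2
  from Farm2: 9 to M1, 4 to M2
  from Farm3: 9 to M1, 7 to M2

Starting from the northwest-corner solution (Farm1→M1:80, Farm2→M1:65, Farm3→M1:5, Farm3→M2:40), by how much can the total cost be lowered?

Current plan cost = 80·2 + 65·9 + 5·9 + 40·7 = $1070.
Optimal plan:
  Farm1→M1: 80 × $2 = $160
  Farm2→M1: 25 × $9 = $225
  Farm2→M2: 40 × $4 = $160
  Farm3→M1: 45 × $9 = $405
Optimal cost = $950.
Saving = 1070 − 950 = $120.

120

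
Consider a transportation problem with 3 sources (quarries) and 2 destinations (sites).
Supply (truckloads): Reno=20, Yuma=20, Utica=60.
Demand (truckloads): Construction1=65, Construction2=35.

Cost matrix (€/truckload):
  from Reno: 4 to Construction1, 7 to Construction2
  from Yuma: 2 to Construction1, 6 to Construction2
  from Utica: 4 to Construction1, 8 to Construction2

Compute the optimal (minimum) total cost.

One minimum-cost allocation:
  Reno->Construction2: 20 truckloads
  Yuma->Construction1: 20 truckloads
  Utica->Construction1: 45 truckloads
  Utica->Construction2: 15 truckloads
Total cost = €480.
(Supply check: Reno ships 20; Yuma ships 20; Utica ships 60.)

480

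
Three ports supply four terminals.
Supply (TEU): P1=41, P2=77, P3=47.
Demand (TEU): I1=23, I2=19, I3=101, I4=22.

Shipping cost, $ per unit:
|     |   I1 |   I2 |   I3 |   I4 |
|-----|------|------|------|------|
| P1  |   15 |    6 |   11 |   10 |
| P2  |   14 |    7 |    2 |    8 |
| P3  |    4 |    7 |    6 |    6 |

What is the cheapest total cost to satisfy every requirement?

724

A cheapest plan:
  P1 to I2: 19 × $6 = $114
  P1 to I4: 22 × $10 = $220
  P2 to I3: 77 × $2 = $154
  P3 to I1: 23 × $4 = $92
  P3 to I3: 24 × $6 = $144
Total = 114 + 220 + 154 + 92 + 144 = $724.
(Supply check: P1 ships 41; P2 ships 77; P3 ships 47.)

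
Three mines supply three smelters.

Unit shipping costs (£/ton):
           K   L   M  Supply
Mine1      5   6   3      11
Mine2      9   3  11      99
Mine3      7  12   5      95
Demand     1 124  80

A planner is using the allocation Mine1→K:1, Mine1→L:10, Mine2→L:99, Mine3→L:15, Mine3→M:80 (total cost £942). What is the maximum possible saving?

4

Current plan cost = 1·5 + 10·6 + 99·3 + 15·12 + 80·5 = £942.
Optimal plan:
  Mine1->L: 11 × £6 = £66
  Mine2->L: 99 × £3 = £297
  Mine3->K: 1 × £7 = £7
  Mine3->L: 14 × £12 = £168
  Mine3->M: 80 × £5 = £400
Optimal cost = £938.
Saving = 942 − 938 = £4.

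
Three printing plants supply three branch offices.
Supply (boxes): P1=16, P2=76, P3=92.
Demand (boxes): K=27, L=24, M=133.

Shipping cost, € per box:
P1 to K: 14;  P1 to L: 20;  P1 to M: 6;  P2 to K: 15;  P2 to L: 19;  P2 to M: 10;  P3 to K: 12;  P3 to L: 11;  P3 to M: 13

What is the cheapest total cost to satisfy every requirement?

An optimal shipping plan:
  P1→M: 16 × €6 = €96
  P2→M: 76 × €10 = €760
  P3→K: 27 × €12 = €324
  P3→L: 24 × €11 = €264
  P3→M: 41 × €13 = €533
Total = 96 + 760 + 324 + 264 + 533 = €1977.

1977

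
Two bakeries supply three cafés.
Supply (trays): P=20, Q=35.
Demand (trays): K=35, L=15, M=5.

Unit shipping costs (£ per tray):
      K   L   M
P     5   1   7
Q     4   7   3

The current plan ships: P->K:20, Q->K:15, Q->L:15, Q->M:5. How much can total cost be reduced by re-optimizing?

Current plan cost = 20·5 + 15·4 + 15·7 + 5·3 = £280.
Optimal plan:
  P→K: 5 × £5 = £25
  P→L: 15 × £1 = £15
  Q→K: 30 × £4 = £120
  Q→M: 5 × £3 = £15
Optimal cost = £175.
Saving = 280 − 175 = £105.

105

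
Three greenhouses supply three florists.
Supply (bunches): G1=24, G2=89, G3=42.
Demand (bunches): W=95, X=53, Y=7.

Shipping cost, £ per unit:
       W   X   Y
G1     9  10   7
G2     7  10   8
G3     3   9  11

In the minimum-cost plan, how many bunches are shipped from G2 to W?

53

Solving gives:
  G1 to X: 17 × £10 = £170
  G1 to Y: 7 × £7 = £49
  G2 to W: 53 × £7 = £371
  G2 to X: 36 × £10 = £360
  G3 to W: 42 × £3 = £126
Total cost = £1076.
So G2→W carries 53 bunches.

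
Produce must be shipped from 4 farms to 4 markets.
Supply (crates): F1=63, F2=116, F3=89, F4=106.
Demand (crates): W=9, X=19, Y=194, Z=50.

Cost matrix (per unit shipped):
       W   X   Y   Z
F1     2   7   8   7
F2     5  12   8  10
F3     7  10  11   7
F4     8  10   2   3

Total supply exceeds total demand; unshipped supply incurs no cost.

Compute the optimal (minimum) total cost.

1417

A cheapest plan:
  F1–W: 9 × 2 = 18
  F1–X: 19 × 7 = 133
  F1–Z: 35 × 7 = 245
  F2–Y: 88 × 8 = 704
  F3–Z: 15 × 7 = 105
  F4–Y: 106 × 2 = 212
Total = 18 + 133 + 245 + 704 + 105 + 212 = 1417.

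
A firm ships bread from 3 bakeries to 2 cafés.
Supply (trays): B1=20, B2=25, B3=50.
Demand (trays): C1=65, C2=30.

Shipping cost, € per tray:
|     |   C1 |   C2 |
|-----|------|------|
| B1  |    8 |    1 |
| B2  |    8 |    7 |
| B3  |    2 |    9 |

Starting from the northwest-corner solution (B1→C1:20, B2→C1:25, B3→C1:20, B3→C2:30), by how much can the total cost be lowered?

360

Current plan cost = 20·8 + 25·8 + 20·2 + 30·9 = €670.
Optimal plan:
  B1–C2: 20 × €1 = €20
  B2–C1: 15 × €8 = €120
  B2–C2: 10 × €7 = €70
  B3–C1: 50 × €2 = €100
Optimal cost = €310.
Saving = 670 − 310 = €360.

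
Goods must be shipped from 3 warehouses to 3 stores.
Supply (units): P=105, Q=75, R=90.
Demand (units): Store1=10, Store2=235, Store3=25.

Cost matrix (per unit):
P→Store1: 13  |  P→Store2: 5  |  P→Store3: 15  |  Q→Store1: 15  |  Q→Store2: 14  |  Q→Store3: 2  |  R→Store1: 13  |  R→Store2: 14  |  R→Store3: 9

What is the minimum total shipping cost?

2525

Optimal allocation:
  P->Store2: 105 × 5 = 525
  Q->Store2: 50 × 14 = 700
  Q->Store3: 25 × 2 = 50
  R->Store1: 10 × 13 = 130
  R->Store2: 80 × 14 = 1120
Total = 525 + 700 + 50 + 130 + 1120 = 2525.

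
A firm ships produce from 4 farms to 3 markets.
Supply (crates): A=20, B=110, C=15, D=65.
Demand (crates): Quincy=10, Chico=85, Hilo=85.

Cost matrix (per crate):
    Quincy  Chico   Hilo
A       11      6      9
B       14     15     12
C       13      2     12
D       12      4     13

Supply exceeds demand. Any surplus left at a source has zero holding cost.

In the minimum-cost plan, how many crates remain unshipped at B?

Minimum-cost shipments:
  A to Chico: 5 × 6 = 30
  A to Hilo: 15 × 9 = 135
  B to Quincy: 10 × 14 = 140
  B to Hilo: 70 × 12 = 840
  C to Chico: 15 × 2 = 30
  D to Chico: 65 × 4 = 260
Total cost = 1435.
B ships 80 of its 110, leaving 30.

30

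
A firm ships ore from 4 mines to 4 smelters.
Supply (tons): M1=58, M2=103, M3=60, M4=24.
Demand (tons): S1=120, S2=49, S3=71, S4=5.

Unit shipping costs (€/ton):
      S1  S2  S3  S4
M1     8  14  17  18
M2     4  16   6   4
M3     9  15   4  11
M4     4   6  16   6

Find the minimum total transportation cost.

An optimal shipping plan:
  M1->S1: 33 tons
  M1->S2: 25 tons
  M2->S1: 87 tons
  M2->S3: 11 tons
  M2->S4: 5 tons
  M3->S3: 60 tons
  M4->S2: 24 tons
Total cost = €1432.

1432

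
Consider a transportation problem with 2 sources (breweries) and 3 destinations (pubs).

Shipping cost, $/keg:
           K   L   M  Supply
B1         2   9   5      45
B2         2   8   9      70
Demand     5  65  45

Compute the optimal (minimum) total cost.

755

A cheapest plan:
  B1->M: 45 × $5 = $225
  B2->K: 5 × $2 = $10
  B2->L: 65 × $8 = $520
Total = 225 + 10 + 520 = $755.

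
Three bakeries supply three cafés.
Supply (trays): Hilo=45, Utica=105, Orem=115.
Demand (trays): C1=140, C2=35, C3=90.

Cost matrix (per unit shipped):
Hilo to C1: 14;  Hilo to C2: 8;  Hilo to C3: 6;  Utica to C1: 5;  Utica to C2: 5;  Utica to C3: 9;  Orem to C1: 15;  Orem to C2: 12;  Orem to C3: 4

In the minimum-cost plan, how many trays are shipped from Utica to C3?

0

Optimal shipments:
  Hilo to C1: 10 × 14 = 140
  Hilo to C2: 35 × 8 = 280
  Utica to C1: 105 × 5 = 525
  Orem to C1: 25 × 15 = 375
  Orem to C3: 90 × 4 = 360
Total cost = 1680.
The route Utica→C3 is not used.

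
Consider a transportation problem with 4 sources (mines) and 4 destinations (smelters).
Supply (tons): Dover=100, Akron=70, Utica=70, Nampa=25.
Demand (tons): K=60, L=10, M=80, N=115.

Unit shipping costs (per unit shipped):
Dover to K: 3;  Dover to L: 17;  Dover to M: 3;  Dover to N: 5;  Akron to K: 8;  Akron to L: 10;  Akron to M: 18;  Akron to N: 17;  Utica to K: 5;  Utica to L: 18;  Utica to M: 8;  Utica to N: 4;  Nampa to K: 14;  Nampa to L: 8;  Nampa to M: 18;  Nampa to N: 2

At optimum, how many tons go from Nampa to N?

The minimum-cost plan:
  Dover–M: 80 × 3 = 240
  Dover–N: 20 × 5 = 100
  Akron–K: 60 × 8 = 480
  Akron–L: 10 × 10 = 100
  Utica–N: 70 × 4 = 280
  Nampa–N: 25 × 2 = 50
Total cost = 1250.
So Nampa→N carries 25 tons.

25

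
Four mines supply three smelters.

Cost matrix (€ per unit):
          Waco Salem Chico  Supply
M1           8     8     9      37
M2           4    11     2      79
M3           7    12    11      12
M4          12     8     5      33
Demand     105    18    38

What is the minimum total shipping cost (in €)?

Optimal allocation:
  M1→Waco: 19 × €8 = €152
  M1→Salem: 18 × €8 = €144
  M2→Waco: 74 × €4 = €296
  M2→Chico: 5 × €2 = €10
  M3→Waco: 12 × €7 = €84
  M4→Chico: 33 × €5 = €165
Total = 152 + 144 + 296 + 10 + 84 + 165 = €851.

851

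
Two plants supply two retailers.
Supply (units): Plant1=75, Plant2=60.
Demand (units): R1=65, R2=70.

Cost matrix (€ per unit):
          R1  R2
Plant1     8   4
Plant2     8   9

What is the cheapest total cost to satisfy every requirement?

Optimal allocation:
  Plant1->R1: 5 × €8 = €40
  Plant1->R2: 70 × €4 = €280
  Plant2->R1: 60 × €8 = €480
Total = 40 + 280 + 480 = €800.
(Supply check: Plant1 ships 75; Plant2 ships 60.)

800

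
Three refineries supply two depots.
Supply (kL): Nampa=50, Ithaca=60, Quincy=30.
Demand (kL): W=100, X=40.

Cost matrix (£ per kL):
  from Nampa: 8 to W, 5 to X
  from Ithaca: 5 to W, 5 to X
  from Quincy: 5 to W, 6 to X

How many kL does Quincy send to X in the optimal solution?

The minimum-cost plan:
  Nampa to W: 10 × £8 = £80
  Nampa to X: 40 × £5 = £200
  Ithaca to W: 60 × £5 = £300
  Quincy to W: 30 × £5 = £150
Total cost = £730.
The route Quincy→X is not used.

0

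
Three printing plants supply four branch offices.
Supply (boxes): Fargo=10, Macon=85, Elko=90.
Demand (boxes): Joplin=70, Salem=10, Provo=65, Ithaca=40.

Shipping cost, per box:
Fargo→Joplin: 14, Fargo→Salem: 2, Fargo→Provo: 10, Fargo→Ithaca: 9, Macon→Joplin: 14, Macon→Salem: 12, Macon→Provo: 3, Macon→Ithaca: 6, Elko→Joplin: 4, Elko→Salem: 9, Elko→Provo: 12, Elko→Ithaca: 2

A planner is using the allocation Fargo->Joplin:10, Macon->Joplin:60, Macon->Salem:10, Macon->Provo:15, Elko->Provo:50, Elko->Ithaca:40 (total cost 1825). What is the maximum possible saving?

1170

Current plan cost = 10·14 + 60·14 + 10·12 + 15·3 + 50·12 + 40·2 = 1825.
Optimal plan:
  Fargo–Salem: 10 boxes
  Macon–Provo: 65 boxes
  Macon–Ithaca: 20 boxes
  Elko–Joplin: 70 boxes
  Elko–Ithaca: 20 boxes
Optimal cost = 655.
Saving = 1825 − 655 = 1170.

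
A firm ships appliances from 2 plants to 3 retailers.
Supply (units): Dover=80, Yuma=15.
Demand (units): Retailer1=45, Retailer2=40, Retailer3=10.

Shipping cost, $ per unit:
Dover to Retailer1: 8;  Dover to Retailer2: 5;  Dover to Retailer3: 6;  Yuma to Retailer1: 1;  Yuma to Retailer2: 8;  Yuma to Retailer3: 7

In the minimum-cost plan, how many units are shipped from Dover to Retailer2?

Optimal shipments:
  Dover->Retailer1: 30 × $8 = $240
  Dover->Retailer2: 40 × $5 = $200
  Dover->Retailer3: 10 × $6 = $60
  Yuma->Retailer1: 15 × $1 = $15
Total cost = $515.
So Dover→Retailer2 carries 40 units.

40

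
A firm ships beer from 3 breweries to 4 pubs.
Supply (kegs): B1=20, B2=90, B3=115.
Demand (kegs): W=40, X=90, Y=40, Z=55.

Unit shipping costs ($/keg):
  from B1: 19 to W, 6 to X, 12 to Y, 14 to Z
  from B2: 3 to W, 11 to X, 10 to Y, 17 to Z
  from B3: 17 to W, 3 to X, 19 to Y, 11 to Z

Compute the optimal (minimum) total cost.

Optimal allocation:
  B1 to X: 20 × $6 = $120
  B2 to W: 40 × $3 = $120
  B2 to Y: 40 × $10 = $400
  B2 to Z: 10 × $17 = $170
  B3 to X: 70 × $3 = $210
  B3 to Z: 45 × $11 = $495
Total = 120 + 120 + 400 + 170 + 210 + 495 = $1515.

1515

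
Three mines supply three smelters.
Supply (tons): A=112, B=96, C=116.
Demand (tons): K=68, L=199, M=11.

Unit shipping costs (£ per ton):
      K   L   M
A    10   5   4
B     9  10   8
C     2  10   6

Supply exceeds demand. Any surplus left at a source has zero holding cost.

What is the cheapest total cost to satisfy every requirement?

A cheapest plan:
  A–L: 112 tons
  B–L: 87 tons
  C–K: 68 tons
  C–M: 11 tons
Total cost = £1632.

1632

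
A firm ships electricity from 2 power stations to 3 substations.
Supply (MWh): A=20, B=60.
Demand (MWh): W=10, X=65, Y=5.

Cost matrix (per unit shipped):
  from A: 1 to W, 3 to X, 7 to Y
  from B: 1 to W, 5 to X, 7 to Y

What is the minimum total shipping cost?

Optimal allocation:
  A->X: 20 × 3 = 60
  B->W: 10 × 1 = 10
  B->X: 45 × 5 = 225
  B->Y: 5 × 7 = 35
Total = 60 + 10 + 225 + 35 = 330.
(Supply check: A ships 20; B ships 60.)

330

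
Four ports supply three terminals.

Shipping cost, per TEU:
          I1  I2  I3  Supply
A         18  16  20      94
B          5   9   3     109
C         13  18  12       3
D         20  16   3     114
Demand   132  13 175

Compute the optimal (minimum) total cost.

Optimal allocation:
  A to I1: 81 × 18 = 1458
  A to I2: 13 × 16 = 208
  B to I1: 48 × 5 = 240
  B to I3: 61 × 3 = 183
  C to I1: 3 × 13 = 39
  D to I3: 114 × 3 = 342
Total = 1458 + 208 + 240 + 183 + 39 + 342 = 2470.
(Supply check: A ships 94; B ships 109; C ships 3; D ships 114.)

2470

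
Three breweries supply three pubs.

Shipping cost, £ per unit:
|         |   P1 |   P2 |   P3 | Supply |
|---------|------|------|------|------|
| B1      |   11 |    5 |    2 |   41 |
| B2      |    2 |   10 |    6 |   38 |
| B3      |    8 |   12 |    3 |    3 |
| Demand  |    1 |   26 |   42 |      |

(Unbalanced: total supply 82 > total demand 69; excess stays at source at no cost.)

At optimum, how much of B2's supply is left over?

13

Minimum-cost shipments:
  B1->P2: 26 × £5 = £130
  B1->P3: 15 × £2 = £30
  B2->P1: 1 × £2 = £2
  B2->P3: 24 × £6 = £144
  B3->P3: 3 × £3 = £9
Total cost = £315.
B2 ships 25 of its 38, leaving 13.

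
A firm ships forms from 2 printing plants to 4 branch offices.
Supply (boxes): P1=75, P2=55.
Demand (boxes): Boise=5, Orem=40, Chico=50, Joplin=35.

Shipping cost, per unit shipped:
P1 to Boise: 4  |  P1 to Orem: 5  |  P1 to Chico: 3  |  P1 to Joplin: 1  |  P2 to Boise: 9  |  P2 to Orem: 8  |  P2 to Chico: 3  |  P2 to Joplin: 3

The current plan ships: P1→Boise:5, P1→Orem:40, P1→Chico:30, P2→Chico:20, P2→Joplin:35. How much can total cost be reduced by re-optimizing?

60

Current plan cost = 5·4 + 40·5 + 30·3 + 20·3 + 35·3 = 475.
Optimal plan:
  P1 to Boise: 5 × 4 = 20
  P1 to Orem: 40 × 5 = 200
  P1 to Joplin: 30 × 1 = 30
  P2 to Chico: 50 × 3 = 150
  P2 to Joplin: 5 × 3 = 15
Optimal cost = 415.
Saving = 475 − 415 = 60.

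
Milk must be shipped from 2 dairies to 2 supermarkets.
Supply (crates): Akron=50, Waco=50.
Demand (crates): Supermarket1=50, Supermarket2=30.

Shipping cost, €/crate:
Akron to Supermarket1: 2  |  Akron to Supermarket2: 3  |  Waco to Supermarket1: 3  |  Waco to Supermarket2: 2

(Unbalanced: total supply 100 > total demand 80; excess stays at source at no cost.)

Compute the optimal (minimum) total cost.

160

A cheapest plan:
  Akron–Supermarket1: 50 crates
  Waco–Supermarket2: 30 crates
Total cost = €160.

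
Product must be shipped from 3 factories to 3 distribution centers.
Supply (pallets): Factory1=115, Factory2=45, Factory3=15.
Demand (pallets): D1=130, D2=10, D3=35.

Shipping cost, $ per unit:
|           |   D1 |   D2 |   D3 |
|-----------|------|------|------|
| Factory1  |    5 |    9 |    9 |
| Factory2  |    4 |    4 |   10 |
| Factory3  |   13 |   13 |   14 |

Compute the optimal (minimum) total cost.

One minimum-cost allocation:
  Factory1–D1: 95 × $5 = $475
  Factory1–D3: 20 × $9 = $180
  Factory2–D1: 35 × $4 = $140
  Factory2–D2: 10 × $4 = $40
  Factory3–D3: 15 × $14 = $210
Total = 475 + 180 + 140 + 40 + 210 = $1045.

1045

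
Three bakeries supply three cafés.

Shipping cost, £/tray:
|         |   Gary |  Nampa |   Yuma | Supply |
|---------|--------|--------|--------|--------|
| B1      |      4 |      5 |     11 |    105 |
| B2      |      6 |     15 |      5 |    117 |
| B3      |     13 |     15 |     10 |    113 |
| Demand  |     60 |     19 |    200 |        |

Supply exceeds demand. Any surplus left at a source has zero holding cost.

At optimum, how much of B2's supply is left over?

0

Minimum-cost shipments:
  B1–Gary: 60 × £4 = £240
  B1–Nampa: 19 × £5 = £95
  B2–Yuma: 117 × £5 = £585
  B3–Yuma: 83 × £10 = £830
Total cost = £1750.
B2 ships 117 of its 117, leaving 0.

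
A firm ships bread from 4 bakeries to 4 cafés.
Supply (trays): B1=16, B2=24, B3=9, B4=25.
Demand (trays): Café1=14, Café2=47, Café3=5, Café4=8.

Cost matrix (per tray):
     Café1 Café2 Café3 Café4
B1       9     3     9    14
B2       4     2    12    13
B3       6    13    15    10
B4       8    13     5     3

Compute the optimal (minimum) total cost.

330

Optimal allocation:
  B1 to Café2: 16 trays
  B2 to Café2: 24 trays
  B3 to Café1: 9 trays
  B4 to Café1: 5 trays
  B4 to Café2: 7 trays
  B4 to Café3: 5 trays
  B4 to Café4: 8 trays
Total cost = 330.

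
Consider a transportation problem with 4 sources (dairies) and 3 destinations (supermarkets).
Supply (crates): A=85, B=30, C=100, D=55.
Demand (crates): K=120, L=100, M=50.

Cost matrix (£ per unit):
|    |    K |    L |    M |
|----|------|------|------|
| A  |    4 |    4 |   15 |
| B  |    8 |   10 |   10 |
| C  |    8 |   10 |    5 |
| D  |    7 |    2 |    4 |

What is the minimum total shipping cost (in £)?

A cheapest plan:
  A→K: 40 crates
  A→L: 45 crates
  B→K: 30 crates
  C→K: 50 crates
  C→M: 50 crates
  D→L: 55 crates
Total cost = £1340.

1340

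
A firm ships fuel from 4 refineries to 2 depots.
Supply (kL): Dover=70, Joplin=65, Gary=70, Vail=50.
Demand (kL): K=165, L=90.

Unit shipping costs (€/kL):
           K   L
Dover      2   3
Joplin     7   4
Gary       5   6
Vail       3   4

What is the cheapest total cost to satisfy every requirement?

925

An optimal shipping plan:
  Dover–K: 70 × €2 = €140
  Joplin–L: 65 × €4 = €260
  Gary–K: 70 × €5 = €350
  Vail–K: 25 × €3 = €75
  Vail–L: 25 × €4 = €100
Total = 140 + 260 + 350 + 75 + 100 = €925.
(Supply check: Dover ships 70; Joplin ships 65; Gary ships 70; Vail ships 50.)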